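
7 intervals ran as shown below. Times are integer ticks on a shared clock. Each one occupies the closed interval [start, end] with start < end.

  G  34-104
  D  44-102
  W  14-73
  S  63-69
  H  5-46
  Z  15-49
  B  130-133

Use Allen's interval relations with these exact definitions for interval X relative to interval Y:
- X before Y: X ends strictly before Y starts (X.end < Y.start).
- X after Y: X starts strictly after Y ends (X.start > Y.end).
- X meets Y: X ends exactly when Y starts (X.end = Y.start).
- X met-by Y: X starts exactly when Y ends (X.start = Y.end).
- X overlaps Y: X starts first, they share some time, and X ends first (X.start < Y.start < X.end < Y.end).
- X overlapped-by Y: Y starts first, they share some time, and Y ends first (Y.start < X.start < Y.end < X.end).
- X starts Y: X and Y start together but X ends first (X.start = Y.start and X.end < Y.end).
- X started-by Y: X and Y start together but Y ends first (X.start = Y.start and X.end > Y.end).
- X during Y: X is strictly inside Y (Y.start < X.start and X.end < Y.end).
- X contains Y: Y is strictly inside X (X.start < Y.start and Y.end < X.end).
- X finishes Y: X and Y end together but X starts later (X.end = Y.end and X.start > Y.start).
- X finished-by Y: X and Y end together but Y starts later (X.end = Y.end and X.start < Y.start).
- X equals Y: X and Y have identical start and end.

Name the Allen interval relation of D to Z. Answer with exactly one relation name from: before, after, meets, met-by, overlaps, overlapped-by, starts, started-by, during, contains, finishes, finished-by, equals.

overlapped-by

D = [44, 102]; Z = [15, 49].
Compare endpoints: D.start > Z.start, D.start < Z.end, D.end > Z.start, D.end > Z.end.
That pattern is 'overlapped-by'.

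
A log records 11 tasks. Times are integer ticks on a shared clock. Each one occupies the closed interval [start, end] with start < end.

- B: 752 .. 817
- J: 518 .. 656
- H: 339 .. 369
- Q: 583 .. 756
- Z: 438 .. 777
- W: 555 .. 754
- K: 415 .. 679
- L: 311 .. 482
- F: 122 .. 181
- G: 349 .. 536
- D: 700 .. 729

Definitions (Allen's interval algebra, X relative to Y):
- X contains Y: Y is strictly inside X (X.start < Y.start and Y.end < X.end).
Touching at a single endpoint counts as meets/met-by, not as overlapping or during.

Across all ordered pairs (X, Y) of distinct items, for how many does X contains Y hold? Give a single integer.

8

Checking all 110 ordered pairs for relation 'contains'; matching pairs in alphabetical order:
(K, J): K contains J ✓
(L, H): L contains H ✓
(Q, D): Q contains D ✓
(W, D): W contains D ✓
(Z, D): Z contains D ✓
(Z, J): Z contains J ✓
(Z, Q): Z contains Q ✓
(Z, W): Z contains W ✓
Count: 8.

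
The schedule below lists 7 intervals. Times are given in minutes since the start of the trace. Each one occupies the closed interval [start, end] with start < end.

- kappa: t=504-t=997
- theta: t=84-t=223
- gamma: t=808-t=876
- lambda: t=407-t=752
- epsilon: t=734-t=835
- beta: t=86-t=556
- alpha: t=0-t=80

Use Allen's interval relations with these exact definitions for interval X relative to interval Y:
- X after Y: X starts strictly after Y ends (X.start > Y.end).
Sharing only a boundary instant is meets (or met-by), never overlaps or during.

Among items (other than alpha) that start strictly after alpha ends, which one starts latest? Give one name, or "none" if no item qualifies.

Target alpha = [t=0, t=80].
beta [t=86, t=556] → after → candidate.
epsilon [t=734, t=835] → after → candidate.
gamma [t=808, t=876] → after → candidate.
kappa [t=504, t=997] → after → candidate.
lambda [t=407, t=752] → after → candidate.
theta [t=84, t=223] → after → candidate.
Among candidates, latest start is t=808 → gamma.

gamma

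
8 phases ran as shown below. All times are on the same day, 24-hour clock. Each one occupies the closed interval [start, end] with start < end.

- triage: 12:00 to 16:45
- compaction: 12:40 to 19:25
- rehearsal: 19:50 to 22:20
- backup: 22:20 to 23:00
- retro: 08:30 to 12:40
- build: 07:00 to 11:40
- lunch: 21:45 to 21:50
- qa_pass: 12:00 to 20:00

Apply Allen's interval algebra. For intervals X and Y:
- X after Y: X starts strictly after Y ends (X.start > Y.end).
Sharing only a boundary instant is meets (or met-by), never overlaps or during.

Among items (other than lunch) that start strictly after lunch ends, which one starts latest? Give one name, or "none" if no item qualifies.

backup

Target lunch = [21:45, 21:50].
backup [22:20, 23:00] → after → candidate.
build [07:00, 11:40] → before → excluded.
compaction [12:40, 19:25] → before → excluded.
qa_pass [12:00, 20:00] → before → excluded.
rehearsal [19:50, 22:20] → contains → excluded.
retro [08:30, 12:40] → before → excluded.
triage [12:00, 16:45] → before → excluded.
Among candidates, latest start is 22:20 → backup.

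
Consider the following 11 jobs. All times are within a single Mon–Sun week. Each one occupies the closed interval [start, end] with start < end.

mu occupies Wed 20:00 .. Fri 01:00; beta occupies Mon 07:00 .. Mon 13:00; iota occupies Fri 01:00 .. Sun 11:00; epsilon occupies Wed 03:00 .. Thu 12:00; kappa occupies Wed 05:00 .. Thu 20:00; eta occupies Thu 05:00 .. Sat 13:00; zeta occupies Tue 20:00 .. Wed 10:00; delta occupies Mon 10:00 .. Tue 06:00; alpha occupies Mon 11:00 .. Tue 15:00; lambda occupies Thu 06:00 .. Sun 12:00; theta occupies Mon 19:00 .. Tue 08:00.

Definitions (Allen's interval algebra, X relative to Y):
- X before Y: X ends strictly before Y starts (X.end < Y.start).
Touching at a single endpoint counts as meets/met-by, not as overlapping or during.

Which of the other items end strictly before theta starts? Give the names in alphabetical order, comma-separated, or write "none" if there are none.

Target theta = [Mon 19:00, Tue 08:00].
alpha [Mon 11:00, Tue 15:00] → contains → no.
beta [Mon 07:00, Mon 13:00] → before → yes.
delta [Mon 10:00, Tue 06:00] → overlaps → no.
epsilon [Wed 03:00, Thu 12:00] → after → no.
eta [Thu 05:00, Sat 13:00] → after → no.
iota [Fri 01:00, Sun 11:00] → after → no.
kappa [Wed 05:00, Thu 20:00] → after → no.
lambda [Thu 06:00, Sun 12:00] → after → no.
mu [Wed 20:00, Fri 01:00] → after → no.
zeta [Tue 20:00, Wed 10:00] → after → no.
Result: beta.

beta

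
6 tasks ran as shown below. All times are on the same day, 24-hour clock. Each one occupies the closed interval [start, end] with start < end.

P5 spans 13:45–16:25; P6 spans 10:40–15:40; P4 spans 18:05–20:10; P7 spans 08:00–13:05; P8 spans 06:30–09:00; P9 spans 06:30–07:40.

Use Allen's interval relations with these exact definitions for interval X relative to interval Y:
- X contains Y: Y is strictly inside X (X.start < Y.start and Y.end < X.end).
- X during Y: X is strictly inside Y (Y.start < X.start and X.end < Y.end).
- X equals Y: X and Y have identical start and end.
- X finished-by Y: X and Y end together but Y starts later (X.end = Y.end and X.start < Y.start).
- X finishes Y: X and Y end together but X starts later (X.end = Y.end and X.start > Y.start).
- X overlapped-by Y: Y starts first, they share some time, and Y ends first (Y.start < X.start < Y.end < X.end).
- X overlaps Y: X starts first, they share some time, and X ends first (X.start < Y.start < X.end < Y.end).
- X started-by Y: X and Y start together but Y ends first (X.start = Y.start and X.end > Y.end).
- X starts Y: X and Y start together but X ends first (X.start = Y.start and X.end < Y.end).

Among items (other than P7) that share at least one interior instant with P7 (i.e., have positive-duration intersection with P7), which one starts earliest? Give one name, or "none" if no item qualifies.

Target P7 = [08:00, 13:05].
P4 [18:05, 20:10] → after → excluded.
P5 [13:45, 16:25] → after → excluded.
P6 [10:40, 15:40] → overlapped-by → candidate.
P8 [06:30, 09:00] → overlaps → candidate.
P9 [06:30, 07:40] → before → excluded.
Among candidates, earliest start is 06:30 → P8.

P8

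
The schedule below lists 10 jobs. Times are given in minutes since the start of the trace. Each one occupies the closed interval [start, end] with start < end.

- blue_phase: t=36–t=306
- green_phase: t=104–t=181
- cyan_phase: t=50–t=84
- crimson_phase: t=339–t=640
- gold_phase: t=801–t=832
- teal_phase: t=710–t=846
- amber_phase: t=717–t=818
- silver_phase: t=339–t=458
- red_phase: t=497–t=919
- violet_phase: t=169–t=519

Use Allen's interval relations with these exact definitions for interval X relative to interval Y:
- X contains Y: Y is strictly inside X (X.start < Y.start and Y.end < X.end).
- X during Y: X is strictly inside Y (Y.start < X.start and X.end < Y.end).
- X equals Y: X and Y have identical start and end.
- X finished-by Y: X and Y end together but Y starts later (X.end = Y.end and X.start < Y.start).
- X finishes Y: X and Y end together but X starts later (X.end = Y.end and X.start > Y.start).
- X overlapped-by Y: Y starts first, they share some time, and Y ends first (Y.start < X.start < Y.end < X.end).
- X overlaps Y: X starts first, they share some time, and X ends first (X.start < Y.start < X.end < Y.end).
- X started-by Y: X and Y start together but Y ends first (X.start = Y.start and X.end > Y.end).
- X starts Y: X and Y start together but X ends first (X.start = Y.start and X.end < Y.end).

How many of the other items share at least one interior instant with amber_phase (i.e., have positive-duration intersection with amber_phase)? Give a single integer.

3

Target amber_phase = [t=717, t=818].
blue_phase [t=36, t=306] → before → no.
crimson_phase [t=339, t=640] → before → no.
cyan_phase [t=50, t=84] → before → no.
gold_phase [t=801, t=832] → overlapped-by → counts.
green_phase [t=104, t=181] → before → no.
red_phase [t=497, t=919] → contains → counts.
silver_phase [t=339, t=458] → before → no.
teal_phase [t=710, t=846] → contains → counts.
violet_phase [t=169, t=519] → before → no.
Total: 3.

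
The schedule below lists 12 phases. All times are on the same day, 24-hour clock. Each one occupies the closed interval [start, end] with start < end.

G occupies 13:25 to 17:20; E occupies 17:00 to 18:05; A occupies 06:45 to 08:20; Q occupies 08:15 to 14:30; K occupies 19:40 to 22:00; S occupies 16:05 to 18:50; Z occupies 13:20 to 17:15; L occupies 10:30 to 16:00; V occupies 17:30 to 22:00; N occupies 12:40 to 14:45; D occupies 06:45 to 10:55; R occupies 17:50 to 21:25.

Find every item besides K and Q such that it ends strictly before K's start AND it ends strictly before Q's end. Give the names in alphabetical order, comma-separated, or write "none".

Conditions: its end is strictly before K's start (X.end < 19:40) AND its end is strictly before Q's end (X.end < 14:30).
A: end 08:20 < 19:40? ✓; end 08:20 < 14:30? ✓ → yes.
D: end 10:55 < 19:40? ✓; end 10:55 < 14:30? ✓ → yes.
E: end 18:05 < 19:40? ✓; end 18:05 < 14:30? ✗ → no.
G: end 17:20 < 19:40? ✓; end 17:20 < 14:30? ✗ → no.
L: end 16:00 < 19:40? ✓; end 16:00 < 14:30? ✗ → no.
N: end 14:45 < 19:40? ✓; end 14:45 < 14:30? ✗ → no.
R: end 21:25 < 19:40? ✗; end 21:25 < 14:30? ✗ → no.
S: end 18:50 < 19:40? ✓; end 18:50 < 14:30? ✗ → no.
V: end 22:00 < 19:40? ✗; end 22:00 < 14:30? ✗ → no.
Z: end 17:15 < 19:40? ✓; end 17:15 < 14:30? ✗ → no.
Result: A, D.

A, D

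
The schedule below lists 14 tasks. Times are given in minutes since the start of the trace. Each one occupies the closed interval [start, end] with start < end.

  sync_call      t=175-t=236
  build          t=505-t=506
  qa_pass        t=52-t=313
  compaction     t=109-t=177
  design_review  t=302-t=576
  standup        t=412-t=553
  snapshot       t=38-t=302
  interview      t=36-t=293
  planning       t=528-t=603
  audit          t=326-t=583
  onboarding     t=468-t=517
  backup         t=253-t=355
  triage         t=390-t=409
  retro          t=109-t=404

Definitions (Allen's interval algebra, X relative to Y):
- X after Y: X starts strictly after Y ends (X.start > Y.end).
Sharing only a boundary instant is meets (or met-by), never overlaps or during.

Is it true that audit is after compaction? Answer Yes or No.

audit = [t=326, t=583], compaction = [t=109, t=177].
Actual relation of audit to compaction: after.
Asked whether 'after' holds → Yes.

Yes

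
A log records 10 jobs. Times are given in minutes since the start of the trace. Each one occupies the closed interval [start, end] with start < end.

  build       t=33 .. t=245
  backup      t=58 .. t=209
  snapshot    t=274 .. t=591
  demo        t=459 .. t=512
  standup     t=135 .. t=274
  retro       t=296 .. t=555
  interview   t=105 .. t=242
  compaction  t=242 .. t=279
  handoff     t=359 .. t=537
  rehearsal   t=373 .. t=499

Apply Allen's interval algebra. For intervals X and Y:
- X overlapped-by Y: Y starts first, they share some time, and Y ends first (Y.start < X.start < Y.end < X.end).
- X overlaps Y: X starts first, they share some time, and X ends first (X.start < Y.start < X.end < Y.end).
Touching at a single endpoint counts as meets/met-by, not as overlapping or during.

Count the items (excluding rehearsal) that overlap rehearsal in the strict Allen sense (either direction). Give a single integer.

Target rehearsal = [t=373, t=499].
backup [t=58, t=209] → before → no.
build [t=33, t=245] → before → no.
compaction [t=242, t=279] → before → no.
demo [t=459, t=512] → overlapped-by → counts.
handoff [t=359, t=537] → contains → no.
interview [t=105, t=242] → before → no.
retro [t=296, t=555] → contains → no.
snapshot [t=274, t=591] → contains → no.
standup [t=135, t=274] → before → no.
Total: 1.

1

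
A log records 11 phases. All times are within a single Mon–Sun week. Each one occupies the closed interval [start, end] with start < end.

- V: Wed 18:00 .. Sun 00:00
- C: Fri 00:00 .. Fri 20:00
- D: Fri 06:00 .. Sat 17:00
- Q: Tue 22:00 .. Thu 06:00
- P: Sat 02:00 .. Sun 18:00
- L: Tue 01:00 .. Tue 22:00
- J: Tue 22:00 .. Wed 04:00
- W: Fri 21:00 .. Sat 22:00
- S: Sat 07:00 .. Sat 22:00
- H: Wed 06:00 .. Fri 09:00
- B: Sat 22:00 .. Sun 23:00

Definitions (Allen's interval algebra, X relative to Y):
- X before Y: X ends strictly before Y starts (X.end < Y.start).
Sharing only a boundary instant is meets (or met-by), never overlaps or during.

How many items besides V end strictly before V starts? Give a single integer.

2

Target V = [Wed 18:00, Sun 00:00].
B [Sat 22:00, Sun 23:00] → overlapped-by → no.
C [Fri 00:00, Fri 20:00] → during → no.
D [Fri 06:00, Sat 17:00] → during → no.
H [Wed 06:00, Fri 09:00] → overlaps → no.
J [Tue 22:00, Wed 04:00] → before → counts.
L [Tue 01:00, Tue 22:00] → before → counts.
P [Sat 02:00, Sun 18:00] → overlapped-by → no.
Q [Tue 22:00, Thu 06:00] → overlaps → no.
S [Sat 07:00, Sat 22:00] → during → no.
W [Fri 21:00, Sat 22:00] → during → no.
Total: 2.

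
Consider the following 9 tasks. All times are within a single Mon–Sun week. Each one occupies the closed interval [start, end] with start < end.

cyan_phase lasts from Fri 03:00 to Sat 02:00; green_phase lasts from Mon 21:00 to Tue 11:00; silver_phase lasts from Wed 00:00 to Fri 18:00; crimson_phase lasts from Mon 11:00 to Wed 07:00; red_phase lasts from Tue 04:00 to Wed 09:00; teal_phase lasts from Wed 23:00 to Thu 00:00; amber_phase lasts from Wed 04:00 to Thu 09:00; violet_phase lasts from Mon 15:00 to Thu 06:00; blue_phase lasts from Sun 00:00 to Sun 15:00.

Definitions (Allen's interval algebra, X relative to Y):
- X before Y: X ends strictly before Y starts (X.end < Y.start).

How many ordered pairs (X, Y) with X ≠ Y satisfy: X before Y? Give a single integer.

Checking all 72 ordered pairs for relation 'before'; matching pairs in alphabetical order:
(amber_phase, blue_phase): amber_phase before blue_phase ✓
(amber_phase, cyan_phase): amber_phase before cyan_phase ✓
(crimson_phase, blue_phase): crimson_phase before blue_phase ✓
(crimson_phase, cyan_phase): crimson_phase before cyan_phase ✓
(crimson_phase, teal_phase): crimson_phase before teal_phase ✓
(cyan_phase, blue_phase): cyan_phase before blue_phase ✓
(green_phase, amber_phase): green_phase before amber_phase ✓
(green_phase, blue_phase): green_phase before blue_phase ✓
(green_phase, cyan_phase): green_phase before cyan_phase ✓
(green_phase, silver_phase): green_phase before silver_phase ✓
(green_phase, teal_phase): green_phase before teal_phase ✓
(red_phase, blue_phase): red_phase before blue_phase ✓
(red_phase, cyan_phase): red_phase before cyan_phase ✓
(red_phase, teal_phase): red_phase before teal_phase ✓
(silver_phase, blue_phase): silver_phase before blue_phase ✓
(teal_phase, blue_phase): teal_phase before blue_phase ✓
(teal_phase, cyan_phase): teal_phase before cyan_phase ✓
(violet_phase, blue_phase): violet_phase before blue_phase ✓
(violet_phase, cyan_phase): violet_phase before cyan_phase ✓
Count: 19.

19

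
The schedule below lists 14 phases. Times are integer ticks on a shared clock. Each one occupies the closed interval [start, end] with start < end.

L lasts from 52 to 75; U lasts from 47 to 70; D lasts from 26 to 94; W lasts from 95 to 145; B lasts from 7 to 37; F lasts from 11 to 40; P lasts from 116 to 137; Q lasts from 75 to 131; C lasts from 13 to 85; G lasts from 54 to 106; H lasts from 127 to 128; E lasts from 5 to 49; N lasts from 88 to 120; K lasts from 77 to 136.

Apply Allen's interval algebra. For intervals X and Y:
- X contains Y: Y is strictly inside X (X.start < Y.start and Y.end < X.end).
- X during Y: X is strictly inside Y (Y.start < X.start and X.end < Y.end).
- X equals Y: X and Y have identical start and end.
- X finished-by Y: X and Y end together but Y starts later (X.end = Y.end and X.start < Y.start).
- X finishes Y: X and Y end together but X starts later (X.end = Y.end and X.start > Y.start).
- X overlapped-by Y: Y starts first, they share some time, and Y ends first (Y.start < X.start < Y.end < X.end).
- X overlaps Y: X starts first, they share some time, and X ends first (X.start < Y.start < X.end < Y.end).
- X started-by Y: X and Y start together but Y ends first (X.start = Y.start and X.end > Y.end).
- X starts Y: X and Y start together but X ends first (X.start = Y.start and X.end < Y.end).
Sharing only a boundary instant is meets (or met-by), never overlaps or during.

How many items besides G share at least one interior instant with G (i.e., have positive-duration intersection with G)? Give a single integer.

Target G = [54, 106].
B [7, 37] → before → no.
C [13, 85] → overlaps → counts.
D [26, 94] → overlaps → counts.
E [5, 49] → before → no.
F [11, 40] → before → no.
H [127, 128] → after → no.
K [77, 136] → overlapped-by → counts.
L [52, 75] → overlaps → counts.
N [88, 120] → overlapped-by → counts.
P [116, 137] → after → no.
Q [75, 131] → overlapped-by → counts.
U [47, 70] → overlaps → counts.
W [95, 145] → overlapped-by → counts.
Total: 8.

8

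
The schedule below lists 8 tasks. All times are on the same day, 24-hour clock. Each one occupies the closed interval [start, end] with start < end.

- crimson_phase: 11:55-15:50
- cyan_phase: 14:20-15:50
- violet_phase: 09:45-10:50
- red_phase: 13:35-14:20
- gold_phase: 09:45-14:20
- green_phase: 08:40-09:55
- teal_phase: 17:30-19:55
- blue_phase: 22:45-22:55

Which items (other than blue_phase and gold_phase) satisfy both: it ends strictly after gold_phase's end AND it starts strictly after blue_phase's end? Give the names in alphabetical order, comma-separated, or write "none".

none

Conditions: its end is strictly after gold_phase's end (X.end > 14:20) AND its start is strictly after blue_phase's end (X.start > 22:55).
crimson_phase: end 15:50 > 14:20? ✓; start 11:55 > 22:55? ✗ → no.
cyan_phase: end 15:50 > 14:20? ✓; start 14:20 > 22:55? ✗ → no.
green_phase: end 09:55 > 14:20? ✗; start 08:40 > 22:55? ✗ → no.
red_phase: end 14:20 > 14:20? ✗; start 13:35 > 22:55? ✗ → no.
teal_phase: end 19:55 > 14:20? ✓; start 17:30 > 22:55? ✗ → no.
violet_phase: end 10:50 > 14:20? ✗; start 09:45 > 22:55? ✗ → no.
Result: none.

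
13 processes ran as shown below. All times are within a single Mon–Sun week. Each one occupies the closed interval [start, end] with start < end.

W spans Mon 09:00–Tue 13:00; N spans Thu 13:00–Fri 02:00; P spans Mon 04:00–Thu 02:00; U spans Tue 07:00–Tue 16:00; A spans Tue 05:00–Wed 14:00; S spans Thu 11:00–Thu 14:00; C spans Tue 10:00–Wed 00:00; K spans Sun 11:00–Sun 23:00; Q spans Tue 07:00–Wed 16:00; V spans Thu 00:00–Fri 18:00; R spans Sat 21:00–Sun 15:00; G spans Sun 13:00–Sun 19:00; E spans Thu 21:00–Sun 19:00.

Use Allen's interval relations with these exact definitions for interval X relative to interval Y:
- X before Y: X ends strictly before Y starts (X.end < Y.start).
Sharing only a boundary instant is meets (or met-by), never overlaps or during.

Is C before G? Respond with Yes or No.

Yes

C = [Tue 10:00, Wed 00:00], G = [Sun 13:00, Sun 19:00].
Actual relation of C to G: before.
Asked whether 'before' holds → Yes.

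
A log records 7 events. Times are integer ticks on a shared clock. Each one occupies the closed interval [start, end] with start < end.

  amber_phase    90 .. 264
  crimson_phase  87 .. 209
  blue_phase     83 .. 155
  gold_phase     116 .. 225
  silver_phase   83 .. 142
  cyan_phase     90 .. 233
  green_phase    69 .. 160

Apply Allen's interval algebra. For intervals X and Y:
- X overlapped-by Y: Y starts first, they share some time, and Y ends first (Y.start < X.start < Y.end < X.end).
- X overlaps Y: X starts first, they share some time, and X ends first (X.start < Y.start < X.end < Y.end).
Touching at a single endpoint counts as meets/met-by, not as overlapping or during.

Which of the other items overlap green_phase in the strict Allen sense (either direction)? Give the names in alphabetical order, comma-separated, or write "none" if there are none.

amber_phase, crimson_phase, cyan_phase, gold_phase

Target green_phase = [69, 160].
amber_phase [90, 264] → overlapped-by → yes.
blue_phase [83, 155] → during → no.
crimson_phase [87, 209] → overlapped-by → yes.
cyan_phase [90, 233] → overlapped-by → yes.
gold_phase [116, 225] → overlapped-by → yes.
silver_phase [83, 142] → during → no.
Result: amber_phase, crimson_phase, cyan_phase, gold_phase.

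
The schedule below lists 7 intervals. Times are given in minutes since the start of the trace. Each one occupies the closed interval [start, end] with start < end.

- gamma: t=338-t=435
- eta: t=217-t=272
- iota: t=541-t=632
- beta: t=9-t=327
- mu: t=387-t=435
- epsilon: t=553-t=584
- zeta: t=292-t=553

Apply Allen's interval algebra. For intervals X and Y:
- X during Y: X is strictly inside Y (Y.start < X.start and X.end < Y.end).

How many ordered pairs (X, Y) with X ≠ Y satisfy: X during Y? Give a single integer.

4

Checking all 42 ordered pairs for relation 'during'; matching pairs in alphabetical order:
(epsilon, iota): epsilon during iota ✓
(eta, beta): eta during beta ✓
(gamma, zeta): gamma during zeta ✓
(mu, zeta): mu during zeta ✓
Count: 4.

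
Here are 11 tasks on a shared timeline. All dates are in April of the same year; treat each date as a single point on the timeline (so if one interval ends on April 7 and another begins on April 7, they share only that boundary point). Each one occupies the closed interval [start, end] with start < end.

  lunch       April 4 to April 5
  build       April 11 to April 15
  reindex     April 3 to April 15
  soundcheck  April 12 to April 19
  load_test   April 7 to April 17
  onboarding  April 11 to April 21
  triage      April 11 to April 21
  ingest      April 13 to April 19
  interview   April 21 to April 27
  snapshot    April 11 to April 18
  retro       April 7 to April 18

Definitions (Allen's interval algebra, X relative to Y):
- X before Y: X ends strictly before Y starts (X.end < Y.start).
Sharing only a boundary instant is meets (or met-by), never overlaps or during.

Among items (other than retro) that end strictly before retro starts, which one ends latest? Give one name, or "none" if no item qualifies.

lunch

Target retro = [April 7, April 18].
build [April 11, April 15] → during → excluded.
ingest [April 13, April 19] → overlapped-by → excluded.
interview [April 21, April 27] → after → excluded.
load_test [April 7, April 17] → starts → excluded.
lunch [April 4, April 5] → before → candidate.
onboarding [April 11, April 21] → overlapped-by → excluded.
reindex [April 3, April 15] → overlaps → excluded.
snapshot [April 11, April 18] → finishes → excluded.
soundcheck [April 12, April 19] → overlapped-by → excluded.
triage [April 11, April 21] → overlapped-by → excluded.
Among candidates, latest end is April 5 → lunch.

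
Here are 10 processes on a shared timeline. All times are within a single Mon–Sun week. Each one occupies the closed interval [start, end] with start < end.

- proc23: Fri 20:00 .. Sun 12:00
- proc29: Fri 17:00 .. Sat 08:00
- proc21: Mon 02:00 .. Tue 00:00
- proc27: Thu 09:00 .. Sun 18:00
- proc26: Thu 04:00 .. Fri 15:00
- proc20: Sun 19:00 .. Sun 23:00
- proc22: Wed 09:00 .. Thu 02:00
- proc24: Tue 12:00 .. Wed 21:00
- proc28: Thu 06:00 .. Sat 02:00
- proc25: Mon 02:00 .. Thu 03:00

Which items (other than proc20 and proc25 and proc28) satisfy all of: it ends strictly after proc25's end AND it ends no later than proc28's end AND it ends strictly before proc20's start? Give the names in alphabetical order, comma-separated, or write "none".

proc26

Conditions: its end is strictly after proc25's end (X.end > Thu 03:00) AND its end is no later than proc28's end (X.end <= Sat 02:00) AND its end is strictly before proc20's start (X.end < Sun 19:00).
proc21: end Tue 00:00 > Thu 03:00? ✗; end Tue 00:00 <= Sat 02:00? ✓; end Tue 00:00 < Sun 19:00? ✓ → no.
proc22: end Thu 02:00 > Thu 03:00? ✗; end Thu 02:00 <= Sat 02:00? ✓; end Thu 02:00 < Sun 19:00? ✓ → no.
proc23: end Sun 12:00 > Thu 03:00? ✓; end Sun 12:00 <= Sat 02:00? ✗; end Sun 12:00 < Sun 19:00? ✓ → no.
proc24: end Wed 21:00 > Thu 03:00? ✗; end Wed 21:00 <= Sat 02:00? ✓; end Wed 21:00 < Sun 19:00? ✓ → no.
proc26: end Fri 15:00 > Thu 03:00? ✓; end Fri 15:00 <= Sat 02:00? ✓; end Fri 15:00 < Sun 19:00? ✓ → yes.
proc27: end Sun 18:00 > Thu 03:00? ✓; end Sun 18:00 <= Sat 02:00? ✗; end Sun 18:00 < Sun 19:00? ✓ → no.
proc29: end Sat 08:00 > Thu 03:00? ✓; end Sat 08:00 <= Sat 02:00? ✗; end Sat 08:00 < Sun 19:00? ✓ → no.
Result: proc26.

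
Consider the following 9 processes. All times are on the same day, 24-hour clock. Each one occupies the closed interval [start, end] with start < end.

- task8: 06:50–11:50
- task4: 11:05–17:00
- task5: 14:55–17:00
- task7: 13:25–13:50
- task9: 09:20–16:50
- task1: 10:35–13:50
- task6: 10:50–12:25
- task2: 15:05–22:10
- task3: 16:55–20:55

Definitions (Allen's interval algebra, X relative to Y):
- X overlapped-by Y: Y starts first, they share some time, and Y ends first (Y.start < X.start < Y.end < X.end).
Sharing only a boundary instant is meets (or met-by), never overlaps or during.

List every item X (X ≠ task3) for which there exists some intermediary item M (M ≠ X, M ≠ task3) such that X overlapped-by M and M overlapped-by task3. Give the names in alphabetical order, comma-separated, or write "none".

none

Target task3 = [16:55, 20:55].
Intermediaries M with M overlapped-by task3: none.
Union: none.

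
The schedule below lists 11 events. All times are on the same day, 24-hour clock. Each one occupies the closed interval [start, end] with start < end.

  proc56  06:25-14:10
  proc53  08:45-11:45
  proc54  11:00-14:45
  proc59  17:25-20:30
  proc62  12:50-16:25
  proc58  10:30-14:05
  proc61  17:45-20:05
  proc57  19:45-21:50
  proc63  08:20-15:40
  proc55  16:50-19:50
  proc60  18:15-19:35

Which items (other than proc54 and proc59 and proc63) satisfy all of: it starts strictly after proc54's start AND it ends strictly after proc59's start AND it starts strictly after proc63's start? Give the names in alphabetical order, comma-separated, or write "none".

proc55, proc57, proc60, proc61

Conditions: its start is strictly after proc54's start (X.start > 11:00) AND its end is strictly after proc59's start (X.end > 17:25) AND its start is strictly after proc63's start (X.start > 08:20).
proc53: start 08:45 > 11:00? ✗; end 11:45 > 17:25? ✗; start 08:45 > 08:20? ✓ → no.
proc55: start 16:50 > 11:00? ✓; end 19:50 > 17:25? ✓; start 16:50 > 08:20? ✓ → yes.
proc56: start 06:25 > 11:00? ✗; end 14:10 > 17:25? ✗; start 06:25 > 08:20? ✗ → no.
proc57: start 19:45 > 11:00? ✓; end 21:50 > 17:25? ✓; start 19:45 > 08:20? ✓ → yes.
proc58: start 10:30 > 11:00? ✗; end 14:05 > 17:25? ✗; start 10:30 > 08:20? ✓ → no.
proc60: start 18:15 > 11:00? ✓; end 19:35 > 17:25? ✓; start 18:15 > 08:20? ✓ → yes.
proc61: start 17:45 > 11:00? ✓; end 20:05 > 17:25? ✓; start 17:45 > 08:20? ✓ → yes.
proc62: start 12:50 > 11:00? ✓; end 16:25 > 17:25? ✗; start 12:50 > 08:20? ✓ → no.
Result: proc55, proc57, proc60, proc61.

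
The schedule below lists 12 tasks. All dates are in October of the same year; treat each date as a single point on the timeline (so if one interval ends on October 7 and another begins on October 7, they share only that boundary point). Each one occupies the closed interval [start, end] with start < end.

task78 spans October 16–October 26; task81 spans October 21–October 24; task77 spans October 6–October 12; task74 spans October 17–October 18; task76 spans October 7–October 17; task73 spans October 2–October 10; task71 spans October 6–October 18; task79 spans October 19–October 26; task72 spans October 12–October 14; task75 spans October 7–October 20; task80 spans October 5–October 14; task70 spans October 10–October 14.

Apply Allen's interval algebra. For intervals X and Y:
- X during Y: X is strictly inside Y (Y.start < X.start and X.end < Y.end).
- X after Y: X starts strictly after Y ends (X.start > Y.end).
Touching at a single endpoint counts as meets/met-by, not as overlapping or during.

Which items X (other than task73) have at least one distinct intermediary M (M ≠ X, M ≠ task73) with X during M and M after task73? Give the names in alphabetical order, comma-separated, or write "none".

task74, task81

Target task73 = [October 2, October 10].
Intermediaries M with M after task73: task72, task74, task78, task79, task81.
Via task72 — items with X during task72: none.
Via task74 — items with X during task74: none.
Via task78 — items with X during task78: task74, task81.
Via task79 — items with X during task79: task81.
Via task81 — items with X during task81: none.
Union: task74, task81.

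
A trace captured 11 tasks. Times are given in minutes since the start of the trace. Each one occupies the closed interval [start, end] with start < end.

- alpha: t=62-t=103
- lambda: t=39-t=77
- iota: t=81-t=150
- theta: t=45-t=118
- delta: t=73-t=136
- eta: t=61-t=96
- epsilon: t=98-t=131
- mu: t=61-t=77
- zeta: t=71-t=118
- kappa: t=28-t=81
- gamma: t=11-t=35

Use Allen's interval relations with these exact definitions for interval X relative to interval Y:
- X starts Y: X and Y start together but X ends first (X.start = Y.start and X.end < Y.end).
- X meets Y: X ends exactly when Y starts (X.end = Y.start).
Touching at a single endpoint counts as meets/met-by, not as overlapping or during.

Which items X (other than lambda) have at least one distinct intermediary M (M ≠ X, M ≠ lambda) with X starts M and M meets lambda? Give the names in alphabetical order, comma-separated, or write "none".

none

Target lambda = [t=39, t=77].
Intermediaries M with M meets lambda: none.
Union: none.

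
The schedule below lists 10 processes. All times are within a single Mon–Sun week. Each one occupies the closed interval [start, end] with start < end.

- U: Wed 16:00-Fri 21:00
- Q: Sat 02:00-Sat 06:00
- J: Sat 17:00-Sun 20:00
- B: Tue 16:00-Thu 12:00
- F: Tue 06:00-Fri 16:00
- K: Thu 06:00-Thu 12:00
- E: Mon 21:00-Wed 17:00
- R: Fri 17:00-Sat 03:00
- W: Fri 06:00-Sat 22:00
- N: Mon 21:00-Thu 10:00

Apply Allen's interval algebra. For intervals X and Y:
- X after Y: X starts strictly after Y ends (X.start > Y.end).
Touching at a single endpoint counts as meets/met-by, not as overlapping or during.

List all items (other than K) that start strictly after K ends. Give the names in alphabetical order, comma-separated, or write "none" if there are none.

J, Q, R, W

Target K = [Thu 06:00, Thu 12:00].
B [Tue 16:00, Thu 12:00] → finished-by → no.
E [Mon 21:00, Wed 17:00] → before → no.
F [Tue 06:00, Fri 16:00] → contains → no.
J [Sat 17:00, Sun 20:00] → after → yes.
N [Mon 21:00, Thu 10:00] → overlaps → no.
Q [Sat 02:00, Sat 06:00] → after → yes.
R [Fri 17:00, Sat 03:00] → after → yes.
U [Wed 16:00, Fri 21:00] → contains → no.
W [Fri 06:00, Sat 22:00] → after → yes.
Result: J, Q, R, W.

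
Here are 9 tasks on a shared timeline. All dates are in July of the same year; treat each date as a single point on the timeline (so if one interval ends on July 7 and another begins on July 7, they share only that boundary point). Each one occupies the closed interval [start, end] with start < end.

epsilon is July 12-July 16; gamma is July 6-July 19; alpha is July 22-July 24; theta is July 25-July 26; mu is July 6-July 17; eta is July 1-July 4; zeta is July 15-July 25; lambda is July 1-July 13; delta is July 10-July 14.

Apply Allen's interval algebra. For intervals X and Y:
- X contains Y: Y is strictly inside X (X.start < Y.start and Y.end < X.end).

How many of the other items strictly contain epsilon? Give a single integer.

Target epsilon = [July 12, July 16].
alpha [July 22, July 24] → after → no.
delta [July 10, July 14] → overlaps → no.
eta [July 1, July 4] → before → no.
gamma [July 6, July 19] → contains → counts.
lambda [July 1, July 13] → overlaps → no.
mu [July 6, July 17] → contains → counts.
theta [July 25, July 26] → after → no.
zeta [July 15, July 25] → overlapped-by → no.
Total: 2.

2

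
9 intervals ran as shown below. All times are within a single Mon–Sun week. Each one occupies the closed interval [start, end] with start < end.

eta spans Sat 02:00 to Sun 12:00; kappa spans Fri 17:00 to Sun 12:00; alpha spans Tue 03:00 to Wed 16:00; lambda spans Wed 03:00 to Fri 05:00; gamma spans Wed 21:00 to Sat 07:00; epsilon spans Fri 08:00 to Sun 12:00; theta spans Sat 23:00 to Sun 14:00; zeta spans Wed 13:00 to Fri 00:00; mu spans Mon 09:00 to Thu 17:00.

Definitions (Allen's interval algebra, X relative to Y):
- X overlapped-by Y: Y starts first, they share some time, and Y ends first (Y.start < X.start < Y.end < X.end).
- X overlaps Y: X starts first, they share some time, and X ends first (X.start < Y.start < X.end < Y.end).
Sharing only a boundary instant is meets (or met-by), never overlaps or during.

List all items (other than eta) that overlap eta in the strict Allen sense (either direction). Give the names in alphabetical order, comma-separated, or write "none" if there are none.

gamma, theta

Target eta = [Sat 02:00, Sun 12:00].
alpha [Tue 03:00, Wed 16:00] → before → no.
epsilon [Fri 08:00, Sun 12:00] → finished-by → no.
gamma [Wed 21:00, Sat 07:00] → overlaps → yes.
kappa [Fri 17:00, Sun 12:00] → finished-by → no.
lambda [Wed 03:00, Fri 05:00] → before → no.
mu [Mon 09:00, Thu 17:00] → before → no.
theta [Sat 23:00, Sun 14:00] → overlapped-by → yes.
zeta [Wed 13:00, Fri 00:00] → before → no.
Result: gamma, theta.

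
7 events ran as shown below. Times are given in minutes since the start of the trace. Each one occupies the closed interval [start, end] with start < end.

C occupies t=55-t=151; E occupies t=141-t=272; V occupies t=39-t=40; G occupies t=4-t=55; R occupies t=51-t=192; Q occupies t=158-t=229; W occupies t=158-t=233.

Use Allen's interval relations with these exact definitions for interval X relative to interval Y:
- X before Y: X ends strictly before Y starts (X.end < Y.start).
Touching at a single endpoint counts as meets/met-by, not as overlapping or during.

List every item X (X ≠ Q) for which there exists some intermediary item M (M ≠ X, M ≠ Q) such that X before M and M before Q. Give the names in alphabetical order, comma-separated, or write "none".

Target Q = [t=158, t=229].
Intermediaries M with M before Q: C, G, V.
Via C — items with X before C: V.
Via G — items with X before G: none.
Via V — items with X before V: none.
Union: V.

V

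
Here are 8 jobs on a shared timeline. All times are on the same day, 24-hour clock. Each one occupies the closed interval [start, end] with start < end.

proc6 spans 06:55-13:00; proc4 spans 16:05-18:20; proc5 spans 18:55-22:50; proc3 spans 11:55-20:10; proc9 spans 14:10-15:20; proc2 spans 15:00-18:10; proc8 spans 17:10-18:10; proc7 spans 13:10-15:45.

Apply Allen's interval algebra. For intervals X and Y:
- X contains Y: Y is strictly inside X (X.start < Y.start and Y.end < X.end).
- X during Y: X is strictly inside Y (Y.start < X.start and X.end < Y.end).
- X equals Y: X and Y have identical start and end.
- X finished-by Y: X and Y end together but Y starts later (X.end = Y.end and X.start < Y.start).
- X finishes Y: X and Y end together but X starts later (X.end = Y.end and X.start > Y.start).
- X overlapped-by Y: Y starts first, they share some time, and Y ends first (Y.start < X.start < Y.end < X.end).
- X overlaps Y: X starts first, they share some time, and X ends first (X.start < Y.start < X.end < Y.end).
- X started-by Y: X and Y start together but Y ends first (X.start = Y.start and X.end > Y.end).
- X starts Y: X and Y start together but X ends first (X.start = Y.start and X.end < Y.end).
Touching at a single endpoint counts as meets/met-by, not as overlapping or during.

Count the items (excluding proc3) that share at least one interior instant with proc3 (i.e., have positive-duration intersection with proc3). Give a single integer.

Target proc3 = [11:55, 20:10].
proc2 [15:00, 18:10] → during → counts.
proc4 [16:05, 18:20] → during → counts.
proc5 [18:55, 22:50] → overlapped-by → counts.
proc6 [06:55, 13:00] → overlaps → counts.
proc7 [13:10, 15:45] → during → counts.
proc8 [17:10, 18:10] → during → counts.
proc9 [14:10, 15:20] → during → counts.
Total: 7.

7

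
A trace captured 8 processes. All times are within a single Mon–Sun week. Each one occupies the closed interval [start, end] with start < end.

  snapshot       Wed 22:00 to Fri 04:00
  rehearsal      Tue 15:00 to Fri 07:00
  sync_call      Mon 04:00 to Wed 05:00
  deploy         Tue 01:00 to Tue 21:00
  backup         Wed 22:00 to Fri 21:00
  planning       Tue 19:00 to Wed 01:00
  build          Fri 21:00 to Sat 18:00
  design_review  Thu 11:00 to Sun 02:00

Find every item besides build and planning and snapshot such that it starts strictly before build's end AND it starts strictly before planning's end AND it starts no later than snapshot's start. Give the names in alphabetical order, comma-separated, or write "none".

Conditions: its start is strictly before build's end (X.start < Sat 18:00) AND its start is strictly before planning's end (X.start < Wed 01:00) AND its start is no later than snapshot's start (X.start <= Wed 22:00).
backup: start Wed 22:00 < Sat 18:00? ✓; start Wed 22:00 < Wed 01:00? ✗; start Wed 22:00 <= Wed 22:00? ✓ → no.
deploy: start Tue 01:00 < Sat 18:00? ✓; start Tue 01:00 < Wed 01:00? ✓; start Tue 01:00 <= Wed 22:00? ✓ → yes.
design_review: start Thu 11:00 < Sat 18:00? ✓; start Thu 11:00 < Wed 01:00? ✗; start Thu 11:00 <= Wed 22:00? ✗ → no.
rehearsal: start Tue 15:00 < Sat 18:00? ✓; start Tue 15:00 < Wed 01:00? ✓; start Tue 15:00 <= Wed 22:00? ✓ → yes.
sync_call: start Mon 04:00 < Sat 18:00? ✓; start Mon 04:00 < Wed 01:00? ✓; start Mon 04:00 <= Wed 22:00? ✓ → yes.
Result: deploy, rehearsal, sync_call.

deploy, rehearsal, sync_call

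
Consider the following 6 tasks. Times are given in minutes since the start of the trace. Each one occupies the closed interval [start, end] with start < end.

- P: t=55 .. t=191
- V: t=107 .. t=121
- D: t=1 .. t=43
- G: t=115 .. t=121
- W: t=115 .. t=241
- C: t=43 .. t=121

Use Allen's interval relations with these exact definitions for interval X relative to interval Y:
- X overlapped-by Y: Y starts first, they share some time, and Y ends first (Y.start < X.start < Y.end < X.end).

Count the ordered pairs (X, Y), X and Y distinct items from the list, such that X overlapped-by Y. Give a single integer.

4

Checking all 30 ordered pairs for relation 'overlapped-by'; matching pairs in alphabetical order:
(P, C): P overlapped-by C ✓
(W, C): W overlapped-by C ✓
(W, P): W overlapped-by P ✓
(W, V): W overlapped-by V ✓
Count: 4.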